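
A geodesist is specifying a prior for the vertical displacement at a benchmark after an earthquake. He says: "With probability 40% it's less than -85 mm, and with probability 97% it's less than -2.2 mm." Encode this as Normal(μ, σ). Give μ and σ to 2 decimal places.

μ = -75.17, σ = 38.80

For Normal(μ,σ), the p-quantile is μ + z_p·σ. Here z_{0.4} = -0.2533, z_{0.97} = 1.881.
So -85 = μ − 0.2533σ and -2.2 = μ + 1.881σ.
Subtracting: σ = (-2.2 − -85)/(1.881 − (-0.2533)) = 38.80.
Then μ = -85 − (-0.2533)·38.80 = -75.17.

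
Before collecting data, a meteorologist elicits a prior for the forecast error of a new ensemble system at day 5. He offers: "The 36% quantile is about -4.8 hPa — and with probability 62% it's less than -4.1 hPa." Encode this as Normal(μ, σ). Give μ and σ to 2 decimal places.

For Normal(μ,σ), the p-quantile is μ + z_p·σ. Here z_{0.36} = -0.3585, z_{0.62} = 0.3055.
So -4.8 = μ − 0.3585σ and -4.1 = μ + 0.3055σ.
Subtracting: σ = (-4.1 − -4.8)/(0.3055 − (-0.3585)) = 1.05.
Then μ = -4.8 − (-0.3585)·1.05 = -4.42.

μ = -4.42, σ = 1.05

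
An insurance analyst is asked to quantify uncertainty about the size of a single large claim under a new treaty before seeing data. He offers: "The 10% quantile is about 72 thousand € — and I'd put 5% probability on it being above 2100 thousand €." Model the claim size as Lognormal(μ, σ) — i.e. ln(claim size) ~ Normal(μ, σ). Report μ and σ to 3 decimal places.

μ ≈ 5.754, σ ≈ 1.153

If T ~ Lognormal(μ,σ) then ln T ~ Normal(μ,σ), so the p-quantile of ln T is μ + z_p·σ.
ln(72) = 4.277 and ln(2100) = 7.65; z_{0.1} = -1.282, z_{0.95} = 1.645.
σ = (7.65 − 4.277)/(1.645 − (-1.282)) = 1.153.
μ = 4.277 − (-1.282)·1.153 = 5.754.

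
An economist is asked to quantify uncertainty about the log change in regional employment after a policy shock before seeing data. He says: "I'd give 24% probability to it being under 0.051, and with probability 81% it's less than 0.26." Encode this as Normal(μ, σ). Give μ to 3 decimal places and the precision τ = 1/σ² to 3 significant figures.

μ = 0.144, τ = 57.5

For Normal(μ,σ), the p-quantile is μ + z_p·σ. Here z_{0.24} = -0.7063, z_{0.81} = 0.8779.
So 0.051 = μ − 0.7063σ and 0.26 = μ + 0.8779σ.
Subtracting: σ = (0.26 − 0.051)/(0.8779 − (-0.7063)) = 0.132.
Then μ = 0.051 − (-0.7063)·0.132 = 0.144.
Precision τ = 1/σ² = 1/0.1319² = 57.5.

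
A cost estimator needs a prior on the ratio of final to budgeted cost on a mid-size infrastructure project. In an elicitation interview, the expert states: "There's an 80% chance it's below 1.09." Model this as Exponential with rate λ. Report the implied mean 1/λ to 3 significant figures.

mean ≈ 0.677

P(T < 1.09) = 1 − e^(−λ·1.09) = 0.8, so λ = −ln(1−0.8)/1.09 = −ln(0.2)/1.09 = 1.48.
Mean = 1/λ = 0.677.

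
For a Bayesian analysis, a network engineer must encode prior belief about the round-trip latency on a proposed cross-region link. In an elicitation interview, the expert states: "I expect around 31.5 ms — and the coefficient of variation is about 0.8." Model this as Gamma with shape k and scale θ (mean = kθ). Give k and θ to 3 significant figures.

k ≈ 1.56, θ ≈ 20.2

For Gamma(k, scale θ): mean = kθ, variance = kθ², so CV = 1/√k.
CV = 0.8, hence k = 1/CV² = 1.56.
Then θ = mean/k = 31.5/1.56 = 20.2.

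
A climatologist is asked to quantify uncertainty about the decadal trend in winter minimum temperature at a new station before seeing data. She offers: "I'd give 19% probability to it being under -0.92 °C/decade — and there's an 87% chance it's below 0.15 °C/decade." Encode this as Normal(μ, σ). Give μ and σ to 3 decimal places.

The p-quantile of Normal(μ,σ) is μ + z_p·σ, with z_{0.19} = -0.8779 and z_{0.87} = 1.126.
Eliminate σ: μ = (z₂·x₁ − z₁·x₂)/(z₂ − z₁) = (1.126·-0.92 − (-0.8779)·0.15)/2.004 = -0.451.
Then σ = (x₂ − x₁)/(z₂ − z₁) = (0.15 − -0.92)/2.004 = 0.534.

μ = -0.451, σ = 0.534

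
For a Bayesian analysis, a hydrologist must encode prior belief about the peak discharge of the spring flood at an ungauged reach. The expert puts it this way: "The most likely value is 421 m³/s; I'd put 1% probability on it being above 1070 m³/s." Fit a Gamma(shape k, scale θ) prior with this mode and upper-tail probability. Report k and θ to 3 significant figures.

k ≈ 6.38, θ ≈ 78.3

Gamma(k,θ) with k>1 has mode (k−1)θ, so θ = 421/(k−1).
Need P(X < 1070) = 0.99 with θ tied to k this way. Start at k = 2, θ = 421: P(X<1070) ≈ 0.721.
Too low — raise k to concentrate. Iterating converges to k ≈ 6.38.
Then θ = 421/(6.38−1) ≈ 78.3.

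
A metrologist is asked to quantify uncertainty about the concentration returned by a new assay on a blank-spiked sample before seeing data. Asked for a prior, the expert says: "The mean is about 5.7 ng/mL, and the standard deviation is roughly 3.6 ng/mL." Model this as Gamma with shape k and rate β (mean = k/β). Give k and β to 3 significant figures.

For Gamma(k, rate β): mean = k/β, variance = k/β², so CV = 1/√k.
CV = SD/mean = 3.6/5.7 = 0.6316, hence k = 1/CV² = 2.51.
Then β = k/mean = 2.51/5.7 = 0.44.

k ≈ 2.51, β ≈ 0.44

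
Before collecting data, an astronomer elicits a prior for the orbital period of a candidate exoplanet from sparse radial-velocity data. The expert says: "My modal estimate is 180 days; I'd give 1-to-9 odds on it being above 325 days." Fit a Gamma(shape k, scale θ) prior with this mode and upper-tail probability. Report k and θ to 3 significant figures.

k ≈ 6.46, θ ≈ 33

Gamma(k,θ) with k>1 has mode (k−1)θ, so θ = 180/(k−1).
Need P(X < 325) = 0.9 with θ tied to k this way. Start at k = 2, θ = 180: P(X<325) ≈ 0.539.
Too low — raise k to concentrate. Iterating converges to k ≈ 6.46.
Then θ = 180/(6.46−1) ≈ 33.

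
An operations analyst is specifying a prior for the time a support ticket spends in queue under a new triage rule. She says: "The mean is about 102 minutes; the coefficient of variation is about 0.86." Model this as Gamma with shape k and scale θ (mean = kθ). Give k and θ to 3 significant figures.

k ≈ 1.35, θ ≈ 75.4

For Gamma(k, scale θ): mean = kθ, variance = kθ², so CV = 1/√k.
CV = 0.86, hence k = 1/CV² = 1.35.
Then θ = mean/k = 102/1.35 = 75.4.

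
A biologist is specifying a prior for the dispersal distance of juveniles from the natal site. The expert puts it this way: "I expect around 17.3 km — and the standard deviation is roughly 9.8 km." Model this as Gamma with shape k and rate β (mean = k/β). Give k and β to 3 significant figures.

For Gamma(k, rate β): mean = k/β, variance = k/β², so CV = 1/√k.
CV = SD/mean = 9.8/17.3 = 0.5665, hence k = 1/CV² = 3.12.
Then β = k/mean = 3.12/17.3 = 0.18.

k ≈ 3.12, β ≈ 0.18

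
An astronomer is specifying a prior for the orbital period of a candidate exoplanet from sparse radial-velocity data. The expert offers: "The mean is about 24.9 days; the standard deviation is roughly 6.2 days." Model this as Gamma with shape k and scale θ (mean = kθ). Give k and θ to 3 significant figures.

k ≈ 16.1, θ ≈ 1.54

For Gamma(k, scale θ): mean = kθ, variance = kθ², so CV = 1/√k.
CV = SD/mean = 6.2/24.9 = 0.249, hence k = 1/CV² = 16.1.
Then θ = mean/k = 24.9/16.1 = 1.54.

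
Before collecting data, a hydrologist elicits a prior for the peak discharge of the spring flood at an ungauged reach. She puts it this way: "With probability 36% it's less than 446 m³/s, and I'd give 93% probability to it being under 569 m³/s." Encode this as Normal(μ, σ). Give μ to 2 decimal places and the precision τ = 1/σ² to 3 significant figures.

μ = 470.04, τ = 0.000222

For Normal(μ,σ), the p-quantile is μ + z_p·σ. Here z_{0.36} = -0.3585, z_{0.93} = 1.476.
So 446 = μ − 0.3585σ and 569 = μ + 1.476σ.
Subtracting: σ = (569 − 446)/(1.476 − (-0.3585)) = 67.06.
Then μ = 446 − (-0.3585)·67.06 = 470.04.
Precision τ = 1/σ² = 1/67.06² = 0.000222.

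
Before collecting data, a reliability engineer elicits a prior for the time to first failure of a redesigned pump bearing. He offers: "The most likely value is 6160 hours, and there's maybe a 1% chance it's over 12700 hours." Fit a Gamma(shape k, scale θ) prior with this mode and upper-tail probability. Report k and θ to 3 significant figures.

Gamma(k,θ) with k>1 has mode (k−1)θ, so θ = 6160/(k−1).
Need P(X < 12700) = 0.99 with θ tied to k this way. Start at k = 2, θ = 6160: P(X<12700) ≈ 0.610.
Too low — raise k to concentrate. Iterating converges to k ≈ 10.3.
Then θ = 6160/(10.3−1) ≈ 660.

k ≈ 10.3, θ ≈ 660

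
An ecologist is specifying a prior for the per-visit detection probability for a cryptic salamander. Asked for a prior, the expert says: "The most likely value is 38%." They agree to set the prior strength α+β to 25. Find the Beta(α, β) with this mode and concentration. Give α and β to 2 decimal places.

For α,β > 1 the Beta mode is (α−1)/(α+β−2). With α+β = 25, the mode is (α−1)/23.
Set (α−1)/23 = 0.38 → α = 1 + 0.38·23 = 9.74.
β = 25 − α = 15.26.

α = 9.74, β = 15.26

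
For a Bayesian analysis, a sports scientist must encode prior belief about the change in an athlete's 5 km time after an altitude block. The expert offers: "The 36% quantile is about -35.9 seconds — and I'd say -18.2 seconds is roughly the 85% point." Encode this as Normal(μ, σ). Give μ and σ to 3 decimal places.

For Normal(μ,σ), the p-quantile is μ + z_p·σ. Here z_{0.36} = -0.3585, z_{0.85} = 1.036.
So -35.9 = μ − 0.3585σ and -18.2 = μ + 1.036σ.
Subtracting: σ = (-18.2 − -35.9)/(1.036 − (-0.3585)) = 12.689.
Then μ = -35.9 − (-0.3585)·12.689 = -31.351.

μ = -31.351, σ = 12.689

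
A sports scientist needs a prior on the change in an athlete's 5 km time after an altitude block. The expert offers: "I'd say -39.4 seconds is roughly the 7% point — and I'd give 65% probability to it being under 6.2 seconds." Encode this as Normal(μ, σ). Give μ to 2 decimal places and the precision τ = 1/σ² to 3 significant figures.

μ = -3.24, τ = 0.00167

The p-quantile of Normal(μ,σ) is μ + z_p·σ, with z_{0.07} = -1.476 and z_{0.65} = 0.3853.
Eliminate σ: μ = (z₂·x₁ − z₁·x₂)/(z₂ − z₁) = (0.3853·-39.4 − (-1.476)·6.2)/1.861 = -3.24.
Then σ = (x₂ − x₁)/(z₂ − z₁) = (6.2 − -39.4)/1.861 = 24.50.
Precision τ = 1/σ² = 1/24.5² = 0.00167.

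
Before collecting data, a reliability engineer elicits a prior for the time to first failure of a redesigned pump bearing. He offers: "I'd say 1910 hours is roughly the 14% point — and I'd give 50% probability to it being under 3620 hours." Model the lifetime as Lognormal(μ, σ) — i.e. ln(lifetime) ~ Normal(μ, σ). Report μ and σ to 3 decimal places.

If T ~ Lognormal(μ,σ) then ln T ~ Normal(μ,σ), so the p-quantile of ln T is μ + z_p·σ.
ln(1910) = 7.555 and ln(3620) = 8.194; z_{0.14} = -1.08, z_{0.5} = 0.
σ = (8.194 − 7.555)/(0 − (-1.08)) = 0.592.
μ = 7.555 − (-1.08)·0.592 = 8.194.

μ ≈ 8.194, σ ≈ 0.592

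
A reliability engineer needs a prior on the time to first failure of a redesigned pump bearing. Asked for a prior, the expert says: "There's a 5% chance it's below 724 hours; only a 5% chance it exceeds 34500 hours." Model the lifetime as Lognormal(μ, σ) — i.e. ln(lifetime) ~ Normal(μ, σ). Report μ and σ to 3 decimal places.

If T ~ Lognormal(μ,σ) then ln T ~ Normal(μ,σ), so the p-quantile of ln T is μ + z_p·σ.
ln(724) = 6.585 and ln(34500) = 10.45; z_{0.05} = -1.645, z_{0.95} = 1.645.
σ = (10.45 − 6.585)/(1.645 − (-1.645)) = 1.175.
μ = 6.585 − (-1.645)·1.175 = 8.517.

μ ≈ 8.517, σ ≈ 1.175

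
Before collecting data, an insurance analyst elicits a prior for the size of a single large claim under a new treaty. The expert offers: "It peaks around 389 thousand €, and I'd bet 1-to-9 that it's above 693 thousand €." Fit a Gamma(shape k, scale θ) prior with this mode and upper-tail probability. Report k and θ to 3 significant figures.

k ≈ 6.7, θ ≈ 68.2

Gamma(k,θ) with k>1 has mode (k−1)θ, so θ = 389/(k−1).
Need P(X < 693) = 0.9 with θ tied to k this way. Start at k = 2, θ = 389: P(X<693) ≈ 0.532.
Too low — raise k to concentrate. Iterating converges to k ≈ 6.7.
Then θ = 389/(6.7−1) ≈ 68.2.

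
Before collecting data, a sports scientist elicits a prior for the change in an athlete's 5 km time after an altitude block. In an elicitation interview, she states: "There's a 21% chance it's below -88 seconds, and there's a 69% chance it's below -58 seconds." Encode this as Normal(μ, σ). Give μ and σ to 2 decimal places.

μ = -69.42, σ = 23.04

The p-quantile of Normal(μ,σ) is μ + z_p·σ, with z_{0.21} = -0.8064 and z_{0.69} = 0.4959.
Eliminate σ: μ = (z₂·x₁ − z₁·x₂)/(z₂ − z₁) = (0.4959·-88 − (-0.8064)·-58)/1.302 = -69.42.
Then σ = (x₂ − x₁)/(z₂ − z₁) = (-58 − -88)/1.302 = 23.04.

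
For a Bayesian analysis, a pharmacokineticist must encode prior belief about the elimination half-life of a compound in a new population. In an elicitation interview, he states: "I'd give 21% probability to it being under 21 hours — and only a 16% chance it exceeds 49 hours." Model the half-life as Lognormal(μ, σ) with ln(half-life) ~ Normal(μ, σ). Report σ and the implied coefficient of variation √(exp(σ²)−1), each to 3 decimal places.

σ ≈ 0.470, CV ≈ 0.498

If T ~ Lognormal(μ,σ) then ln T ~ Normal(μ,σ), so the p-quantile of ln T is μ + z_p·σ.
ln(21) = 3.045 and ln(49) = 3.892; z_{0.21} = -0.8064, z_{0.84} = 0.9945.
σ = (3.892 − 3.045)/(0.9945 − (-0.8064)) = 0.470.
μ = 3.045 − (-0.8064)·0.470 = 3.424.
CV = √(exp(σ²)−1) = √(exp(0.2214)−1) = 0.498.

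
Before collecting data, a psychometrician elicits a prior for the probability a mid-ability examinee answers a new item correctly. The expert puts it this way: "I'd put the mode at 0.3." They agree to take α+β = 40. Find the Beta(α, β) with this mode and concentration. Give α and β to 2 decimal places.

α = 12.40, β = 27.60

For α,β > 1 the Beta mode is (α−1)/(α+β−2). With α+β = 40, the mode is (α−1)/38.
Set (α−1)/38 = 0.3 → α = 1 + 0.3·38 = 12.40.
β = 40 − α = 27.60.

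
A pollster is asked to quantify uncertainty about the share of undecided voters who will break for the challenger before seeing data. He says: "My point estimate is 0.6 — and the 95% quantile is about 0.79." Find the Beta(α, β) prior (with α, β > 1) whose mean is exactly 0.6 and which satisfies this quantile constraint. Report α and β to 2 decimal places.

α ≈ 9.42, β ≈ 6.28

With mean 0.6 fixed, write α = 0.6s, β = 0.4s where s = α+β.
Need P(θ < 0.79) = 0.95 under Beta(0.6s, 0.4s). Normal approximation: (q−m)/√(m(1−m)/s) ≈ z_{0.95} = 1.64, so s ≈ 0.6·0.4·(1.64)²/(0.79−0.6)² = 18.0.
At s = 18.0: P(θ<0.79) ≈ 0.962. Adjusting to match 0.95 gives s ≈ 15.70.
So α = 0.6·15.70 ≈ 9.42, β = 0.4·15.70 ≈ 6.28.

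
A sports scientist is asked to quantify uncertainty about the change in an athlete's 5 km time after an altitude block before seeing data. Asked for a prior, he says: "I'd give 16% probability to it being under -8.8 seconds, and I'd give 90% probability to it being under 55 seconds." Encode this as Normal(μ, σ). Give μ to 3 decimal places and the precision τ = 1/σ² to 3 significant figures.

For Normal(μ,σ), the p-quantile is μ + z_p·σ. Here z_{0.16} = -0.9945, z_{0.9} = 1.282.
So -8.8 = μ − 0.9945σ and 55 = μ + 1.282σ.
Subtracting: σ = (55 − -8.8)/(1.282 − (-0.9945)) = 28.032.
Then μ = -8.8 − (-0.9945)·28.032 = 19.076.
Precision τ = 1/σ² = 1/28.03² = 0.00127.

μ = 19.076, τ = 0.00127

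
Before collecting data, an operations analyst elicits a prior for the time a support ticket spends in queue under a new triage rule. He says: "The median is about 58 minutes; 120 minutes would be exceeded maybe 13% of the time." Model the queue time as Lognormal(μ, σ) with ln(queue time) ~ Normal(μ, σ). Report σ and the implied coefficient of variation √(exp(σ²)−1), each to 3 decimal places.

σ ≈ 0.645, CV ≈ 0.719

If T ~ Lognormal(μ,σ) then ln T ~ Normal(μ,σ), so the p-quantile of ln T is μ + z_p·σ.
ln(58) = 4.06 and ln(120) = 4.787; z_{0.5} = 0, z_{0.87} = 1.126.
σ = (4.787 − 4.06)/(1.126 − (0)) = 0.645.
μ = 4.06 − (0)·0.645 = 4.060.
CV = √(exp(σ²)−1) = √(exp(0.4166)−1) = 0.719.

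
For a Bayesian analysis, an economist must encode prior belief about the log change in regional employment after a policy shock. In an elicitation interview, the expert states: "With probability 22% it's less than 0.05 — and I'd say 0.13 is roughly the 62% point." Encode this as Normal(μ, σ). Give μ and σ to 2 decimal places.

μ = 0.11, σ = 0.07

The p-quantile of Normal(μ,σ) is μ + z_p·σ, with z_{0.22} = -0.7722 and z_{0.62} = 0.3055.
Eliminate σ: μ = (z₂·x₁ − z₁·x₂)/(z₂ − z₁) = (0.3055·0.05 − (-0.7722)·0.13)/1.078 = 0.11.
Then σ = (x₂ − x₁)/(z₂ − z₁) = (0.13 − 0.05)/1.078 = 0.07.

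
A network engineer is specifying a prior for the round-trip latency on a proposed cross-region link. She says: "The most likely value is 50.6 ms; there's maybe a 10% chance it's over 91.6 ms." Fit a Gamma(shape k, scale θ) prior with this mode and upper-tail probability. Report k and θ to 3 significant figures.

Gamma(k,θ) with k>1 has mode (k−1)θ, so θ = 50.6/(k−1).
Need P(X < 91.6) = 0.9 with θ tied to k this way. Start at k = 2, θ = 50.6: P(X<91.6) ≈ 0.540.
Too low — raise k to concentrate. Iterating converges to k ≈ 6.41.
Then θ = 50.6/(6.41−1) ≈ 9.36.

k ≈ 6.41, θ ≈ 9.36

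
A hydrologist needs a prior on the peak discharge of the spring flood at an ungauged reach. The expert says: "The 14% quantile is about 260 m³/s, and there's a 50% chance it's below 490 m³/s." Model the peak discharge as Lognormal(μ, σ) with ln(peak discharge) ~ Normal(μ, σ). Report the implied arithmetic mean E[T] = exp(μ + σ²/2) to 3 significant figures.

E[T] ≈ 582 m³/s

If T ~ Lognormal(μ,σ) then ln T ~ Normal(μ,σ), so the p-quantile of ln T is μ + z_p·σ.
ln(260) = 5.561 and ln(490) = 6.194; z_{0.14} = -1.08, z_{0.5} = 0.
σ = (6.194 − 5.561)/(0 − (-1.08)) = 0.587.
μ = 5.561 − (-1.08)·0.587 = 6.194.
E[T] = exp(μ + σ²/2) = exp(6.194 + 0.1721) = 582 m³/s.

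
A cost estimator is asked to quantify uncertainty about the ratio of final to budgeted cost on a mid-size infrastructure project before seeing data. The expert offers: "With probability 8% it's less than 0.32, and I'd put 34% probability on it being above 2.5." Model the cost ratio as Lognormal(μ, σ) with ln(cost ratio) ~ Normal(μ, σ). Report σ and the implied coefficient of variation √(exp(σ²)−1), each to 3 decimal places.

σ ≈ 1.131, CV ≈ 1.611

If T ~ Lognormal(μ,σ) then ln T ~ Normal(μ,σ), so the p-quantile of ln T is μ + z_p·σ.
ln(0.32) = -1.139 and ln(2.5) = 0.9163; z_{0.08} = -1.405, z_{0.66} = 0.4125.
σ = (0.9163 − -1.139)/(0.4125 − (-1.405)) = 1.131.
μ = -1.139 − (-1.405)·1.131 = 0.450.
CV = √(exp(σ²)−1) = √(exp(1.2793)−1) = 1.611.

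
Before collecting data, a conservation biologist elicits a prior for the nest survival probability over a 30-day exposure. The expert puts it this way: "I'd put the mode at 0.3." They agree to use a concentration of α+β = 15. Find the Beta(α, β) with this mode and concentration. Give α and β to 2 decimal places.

For α,β > 1 the Beta mode is (α−1)/(α+β−2). With α+β = 15, the mode is (α−1)/13.
Set (α−1)/13 = 0.3 → α = 1 + 0.3·13 = 4.90.
β = 15 − α = 10.10.

α = 4.90, β = 10.10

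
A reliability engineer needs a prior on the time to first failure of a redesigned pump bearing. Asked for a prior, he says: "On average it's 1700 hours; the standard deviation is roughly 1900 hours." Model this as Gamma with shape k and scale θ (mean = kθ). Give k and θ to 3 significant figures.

For Gamma(k, scale θ): mean = kθ, variance = kθ², so CV = 1/√k.
CV = SD/mean = 1900/1700 = 1.118, hence k = 1/CV² = 0.801.
Then θ = mean/k = 1700/0.801 = 2120.

k ≈ 0.801, θ ≈ 2120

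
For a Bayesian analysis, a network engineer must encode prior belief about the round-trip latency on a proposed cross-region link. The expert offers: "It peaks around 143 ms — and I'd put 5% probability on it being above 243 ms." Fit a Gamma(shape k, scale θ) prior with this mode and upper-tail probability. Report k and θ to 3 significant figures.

k ≈ 10.9, θ ≈ 14.4

Gamma(k,θ) with k>1 has mode (k−1)θ, so θ = 143/(k−1).
Need P(X < 243) = 0.95 with θ tied to k this way. Start at k = 2, θ = 143: P(X<243) ≈ 0.507.
Too low — raise k to concentrate. Iterating converges to k ≈ 10.9.
Then θ = 143/(10.9−1) ≈ 14.4.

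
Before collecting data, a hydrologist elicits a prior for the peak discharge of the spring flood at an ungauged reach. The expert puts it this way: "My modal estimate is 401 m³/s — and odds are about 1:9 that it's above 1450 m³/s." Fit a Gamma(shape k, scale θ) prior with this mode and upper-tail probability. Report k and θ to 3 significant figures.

Gamma(k,θ) with k>1 has mode (k−1)θ, so θ = 401/(k−1).
Need P(X < 1450) = 0.9 with θ tied to k this way. Start at k = 2, θ = 401: P(X<1450) ≈ 0.876.
Too low — raise k to concentrate. Iterating converges to k ≈ 2.13.
Then θ = 401/(2.13−1) ≈ 355.

k ≈ 2.13, θ ≈ 355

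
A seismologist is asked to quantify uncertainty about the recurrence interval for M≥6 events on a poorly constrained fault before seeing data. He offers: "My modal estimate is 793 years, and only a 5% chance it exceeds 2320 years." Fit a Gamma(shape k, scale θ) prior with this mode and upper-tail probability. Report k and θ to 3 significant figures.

Gamma(k,θ) with k>1 has mode (k−1)θ, so θ = 793/(k−1).
Need P(X < 2320) = 0.95 with θ tied to k this way. Start at k = 2, θ = 793: P(X<2320) ≈ 0.789.
Too low — raise k to concentrate. Iterating converges to k ≈ 3.31.
Then θ = 793/(3.31−1) ≈ 344.

k ≈ 3.31, θ ≈ 344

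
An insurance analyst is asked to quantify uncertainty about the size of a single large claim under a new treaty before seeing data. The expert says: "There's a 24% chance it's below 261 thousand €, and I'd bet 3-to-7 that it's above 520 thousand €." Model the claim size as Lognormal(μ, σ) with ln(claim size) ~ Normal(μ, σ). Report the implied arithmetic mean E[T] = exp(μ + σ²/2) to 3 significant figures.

If T ~ Lognormal(μ,σ) then ln T ~ Normal(μ,σ), so the p-quantile of ln T is μ + z_p·σ.
ln(261) = 5.565 and ln(520) = 6.254; z_{0.24} = -0.7063, z_{0.7} = 0.5244.
σ = (6.254 − 5.565)/(0.5244 − (-0.7063)) = 0.560.
μ = 5.565 − (-0.7063)·0.560 = 5.960.
E[T] = exp(μ + σ²/2) = exp(5.960 + 0.1569) = 453 thousand €.

E[T] ≈ 453 thousand €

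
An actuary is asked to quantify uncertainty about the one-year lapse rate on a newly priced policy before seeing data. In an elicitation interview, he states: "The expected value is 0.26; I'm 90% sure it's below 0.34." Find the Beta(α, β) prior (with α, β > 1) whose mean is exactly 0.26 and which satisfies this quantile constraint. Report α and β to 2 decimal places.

α ≈ 13.34, β ≈ 37.98

With mean 0.26 fixed, write α = 0.26s, β = 0.74s where s = α+β.
Need P(θ < 0.34) = 0.9 under Beta(0.26s, 0.74s). Normal approximation: (q−m)/√(m(1−m)/s) ≈ z_{0.9} = 1.28, so s ≈ 0.26·0.74·(1.28)²/(0.34−0.26)² = 49.4.
At s = 49.4: P(θ<0.34) ≈ 0.896. Adjusting to match 0.9 gives s ≈ 51.32.
So α = 0.26·51.32 ≈ 13.34, β = 0.74·51.32 ≈ 37.98.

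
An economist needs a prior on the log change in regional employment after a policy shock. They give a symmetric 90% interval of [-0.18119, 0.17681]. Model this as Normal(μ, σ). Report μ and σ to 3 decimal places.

μ = -0.002, σ = 0.109

A symmetric 90% interval runs μ ± z·σ with z = 1.645.
Half-width = 0.179, so σ = 0.179/1.645 = 0.109.
μ is the interval midpoint, -0.002.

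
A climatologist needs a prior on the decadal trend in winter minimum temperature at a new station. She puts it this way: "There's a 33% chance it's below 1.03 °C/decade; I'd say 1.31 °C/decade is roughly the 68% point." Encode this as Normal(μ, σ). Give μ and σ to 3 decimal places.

μ = 1.166, σ = 0.309

For Normal(μ,σ), the p-quantile is μ + z_p·σ. Here z_{0.33} = -0.4399, z_{0.68} = 0.4677.
So 1.03 = μ − 0.4399σ and 1.31 = μ + 0.4677σ.
Subtracting: σ = (1.31 − 1.03)/(0.4677 − (-0.4399)) = 0.309.
Then μ = 1.03 − (-0.4399)·0.309 = 1.166.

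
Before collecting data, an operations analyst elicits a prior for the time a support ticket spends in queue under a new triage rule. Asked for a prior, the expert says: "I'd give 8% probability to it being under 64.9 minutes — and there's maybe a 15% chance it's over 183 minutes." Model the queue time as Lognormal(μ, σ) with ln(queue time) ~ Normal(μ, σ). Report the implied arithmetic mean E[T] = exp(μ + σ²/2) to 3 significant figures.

E[T] ≈ 129 minutes

If T ~ Lognormal(μ,σ) then ln T ~ Normal(μ,σ), so the p-quantile of ln T is μ + z_p·σ.
ln(64.9) = 4.173 and ln(183) = 5.209; z_{0.08} = -1.405, z_{0.85} = 1.036.
σ = (5.209 − 4.173)/(1.036 − (-1.405)) = 0.425.
μ = 4.173 − (-1.405)·0.425 = 4.769.
E[T] = exp(μ + σ²/2) = exp(4.769 + 0.0901) = 129 minutes.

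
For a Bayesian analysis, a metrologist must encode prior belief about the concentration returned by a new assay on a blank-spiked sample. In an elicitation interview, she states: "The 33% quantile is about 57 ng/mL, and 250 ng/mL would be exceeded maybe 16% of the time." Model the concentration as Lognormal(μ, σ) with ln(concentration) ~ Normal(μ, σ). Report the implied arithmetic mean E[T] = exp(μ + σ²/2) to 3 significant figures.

E[T] ≈ 153 ng/mL

If T ~ Lognormal(μ,σ) then ln T ~ Normal(μ,σ), so the p-quantile of ln T is μ + z_p·σ.
ln(57) = 4.043 and ln(250) = 5.521; z_{0.33} = -0.4399, z_{0.84} = 0.9945.
σ = (5.521 − 4.043)/(0.9945 − (-0.4399)) = 1.031.
μ = 4.043 − (-0.4399)·1.031 = 4.496.
E[T] = exp(μ + σ²/2) = exp(4.496 + 0.5312) = 153 ng/mL.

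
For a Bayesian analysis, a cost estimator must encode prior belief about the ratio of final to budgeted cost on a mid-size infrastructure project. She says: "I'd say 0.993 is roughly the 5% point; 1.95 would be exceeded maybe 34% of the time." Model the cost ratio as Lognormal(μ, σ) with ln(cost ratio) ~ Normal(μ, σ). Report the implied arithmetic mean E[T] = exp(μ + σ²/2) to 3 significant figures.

E[T] ≈ 1.8

If T ~ Lognormal(μ,σ) then ln T ~ Normal(μ,σ), so the p-quantile of ln T is μ + z_p·σ.
ln(0.993) = -0.007025 and ln(1.95) = 0.6678; z_{0.05} = -1.645, z_{0.66} = 0.4125.
σ = (0.6678 − -0.007025)/(0.4125 − (-1.645)) = 0.328.
μ = -0.007025 − (-1.645)·0.328 = 0.533.
E[T] = exp(μ + σ²/2) = exp(0.533 + 0.0538) = 1.8.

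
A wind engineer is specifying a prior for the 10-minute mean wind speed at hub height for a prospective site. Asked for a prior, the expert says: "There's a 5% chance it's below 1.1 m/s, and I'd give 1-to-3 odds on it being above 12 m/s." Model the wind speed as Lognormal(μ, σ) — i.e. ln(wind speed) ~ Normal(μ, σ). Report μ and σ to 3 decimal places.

μ ≈ 1.790, σ ≈ 1.030

If T ~ Lognormal(μ,σ) then ln T ~ Normal(μ,σ), so the p-quantile of ln T is μ + z_p·σ.
ln(1.1) = 0.09531 and ln(12) = 2.485; z_{0.05} = -1.645, z_{0.75} = 0.6745.
σ = (2.485 − 0.09531)/(0.6745 − (-1.645)) = 1.030.
μ = 0.09531 − (-1.645)·1.030 = 1.790.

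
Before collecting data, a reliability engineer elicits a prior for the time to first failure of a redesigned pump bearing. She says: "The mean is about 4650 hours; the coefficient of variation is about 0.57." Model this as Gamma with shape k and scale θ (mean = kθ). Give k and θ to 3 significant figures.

k ≈ 3.08, θ ≈ 1510

For Gamma(k, scale θ): mean = kθ, variance = kθ², so CV = 1/√k.
CV = 0.57, hence k = 1/CV² = 3.08.
Then θ = mean/k = 4650/3.08 = 1510.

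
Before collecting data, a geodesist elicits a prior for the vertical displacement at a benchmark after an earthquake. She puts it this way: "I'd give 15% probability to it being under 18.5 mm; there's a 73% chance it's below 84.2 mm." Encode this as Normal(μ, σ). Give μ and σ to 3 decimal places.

For Normal(μ,σ), the p-quantile is μ + z_p·σ. Here z_{0.15} = -1.036, z_{0.73} = 0.6128.
So 18.5 = μ − 1.036σ and 84.2 = μ + 0.6128σ.
Subtracting: σ = (84.2 − 18.5)/(0.6128 − (-1.036)) = 39.836.
Then μ = 18.5 − (-1.036)·39.836 = 59.788.

μ = 59.788, σ = 39.836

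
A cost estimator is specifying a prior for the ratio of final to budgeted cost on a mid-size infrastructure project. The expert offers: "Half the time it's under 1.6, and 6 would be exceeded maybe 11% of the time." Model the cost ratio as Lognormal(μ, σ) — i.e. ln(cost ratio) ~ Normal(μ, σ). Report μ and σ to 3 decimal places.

If T ~ Lognormal(μ,σ) then ln T ~ Normal(μ,σ), so the p-quantile of ln T is μ + z_p·σ.
ln(1.6) = 0.47 and ln(6) = 1.792; z_{0.5} = 0, z_{0.89} = 1.227.
σ = (1.792 − 0.47)/(1.227 − (0)) = 1.078.
μ = 0.47 − (0)·1.078 = 0.470.

μ ≈ 0.470, σ ≈ 1.078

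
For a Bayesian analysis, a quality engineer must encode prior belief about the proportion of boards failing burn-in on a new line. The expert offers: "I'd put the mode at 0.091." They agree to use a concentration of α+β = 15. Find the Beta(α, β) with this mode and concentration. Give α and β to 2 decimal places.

For α,β > 1 the Beta mode is (α−1)/(α+β−2). With α+β = 15, the mode is (α−1)/13.
Set (α−1)/13 = 0.091 → α = 1 + 0.091·13 = 2.18.
β = 15 − α = 12.82.

α = 2.18, β = 12.82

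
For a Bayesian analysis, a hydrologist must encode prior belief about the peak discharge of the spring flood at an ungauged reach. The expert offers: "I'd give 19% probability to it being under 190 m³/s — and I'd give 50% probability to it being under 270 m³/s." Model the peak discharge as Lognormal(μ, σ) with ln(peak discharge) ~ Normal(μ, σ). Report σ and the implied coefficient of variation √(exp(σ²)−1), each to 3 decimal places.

If T ~ Lognormal(μ,σ) then ln T ~ Normal(μ,σ), so the p-quantile of ln T is μ + z_p·σ.
ln(190) = 5.247 and ln(270) = 5.598; z_{0.19} = -0.8779, z_{0.5} = 0.
σ = (5.598 − 5.247)/(0 − (-0.8779)) = 0.400.
μ = 5.247 − (-0.8779)·0.400 = 5.598.
CV = √(exp(σ²)−1) = √(exp(0.1602)−1) = 0.417.

σ ≈ 0.400, CV ≈ 0.417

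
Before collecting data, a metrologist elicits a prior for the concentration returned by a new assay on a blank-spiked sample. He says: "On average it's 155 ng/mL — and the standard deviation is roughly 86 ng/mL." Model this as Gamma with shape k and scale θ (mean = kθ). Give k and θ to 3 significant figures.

k ≈ 3.25, θ ≈ 47.7

For Gamma(k, scale θ): mean = kθ, variance = kθ², so CV = 1/√k.
CV = SD/mean = 86/155 = 0.5548, hence k = 1/CV² = 3.25.
Then θ = mean/k = 155/3.25 = 47.7.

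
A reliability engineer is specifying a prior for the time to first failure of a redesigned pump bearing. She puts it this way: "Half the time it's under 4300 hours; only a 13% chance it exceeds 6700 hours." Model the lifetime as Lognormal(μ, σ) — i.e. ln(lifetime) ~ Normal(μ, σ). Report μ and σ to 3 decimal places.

If T ~ Lognormal(μ,σ) then ln T ~ Normal(μ,σ), so the p-quantile of ln T is μ + z_p·σ.
ln(4300) = 8.366 and ln(6700) = 8.81; z_{0.5} = 0, z_{0.87} = 1.126.
σ = (8.81 − 8.366)/(1.126 − (0)) = 0.394.
μ = 8.366 − (0)·0.394 = 8.366.

μ ≈ 8.366, σ ≈ 0.394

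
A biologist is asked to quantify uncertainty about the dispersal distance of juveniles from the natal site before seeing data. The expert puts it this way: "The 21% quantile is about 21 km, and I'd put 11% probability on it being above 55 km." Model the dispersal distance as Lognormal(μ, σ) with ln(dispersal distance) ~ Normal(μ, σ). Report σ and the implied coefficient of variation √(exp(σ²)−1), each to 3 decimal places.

σ ≈ 0.474, CV ≈ 0.501

If T ~ Lognormal(μ,σ) then ln T ~ Normal(μ,σ), so the p-quantile of ln T is μ + z_p·σ.
ln(21) = 3.045 and ln(55) = 4.007; z_{0.21} = -0.8064, z_{0.89} = 1.227.
σ = (4.007 − 3.045)/(1.227 − (-0.8064)) = 0.474.
μ = 3.045 − (-0.8064)·0.474 = 3.426.
CV = √(exp(σ²)−1) = √(exp(0.2243)−1) = 0.501.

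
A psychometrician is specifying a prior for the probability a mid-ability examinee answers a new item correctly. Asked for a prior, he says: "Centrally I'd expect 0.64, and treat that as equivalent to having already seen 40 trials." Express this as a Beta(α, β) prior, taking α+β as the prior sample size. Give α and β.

α = 25.6, β = 14.4

Under the effective-sample-size interpretation, Beta(α, β) has prior mean α/(α+β) and prior sample size α+β.
So α+β = 40 and α/(α+β) = 0.64, giving α = 0.64·40 = 25.6 and β = 40 − 25.6 = 14.4.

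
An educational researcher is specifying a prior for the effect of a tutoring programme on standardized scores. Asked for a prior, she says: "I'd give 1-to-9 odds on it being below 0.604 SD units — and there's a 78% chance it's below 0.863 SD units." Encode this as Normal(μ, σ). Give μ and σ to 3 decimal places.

For Normal(μ,σ), the p-quantile is μ + z_p·σ. Here z_{0.1} = -1.282, z_{0.78} = 0.7722.
So 0.604 = μ − 1.282σ and 0.863 = μ + 0.7722σ.
Subtracting: σ = (0.863 − 0.604)/(0.7722 − (-1.282)) = 0.126.
Then μ = 0.604 − (-1.282)·0.126 = 0.766.

μ = 0.766, σ = 0.126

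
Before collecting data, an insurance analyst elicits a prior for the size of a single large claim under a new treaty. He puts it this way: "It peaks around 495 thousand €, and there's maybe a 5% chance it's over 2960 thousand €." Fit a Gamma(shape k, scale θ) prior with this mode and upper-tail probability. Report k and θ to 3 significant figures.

Gamma(k,θ) with k>1 has mode (k−1)θ, so θ = 495/(k−1).
Need P(X < 2960) = 0.95 with θ tied to k this way. Start at k = 2, θ = 495: P(X<2960) ≈ 0.982.
Too high — lower k to spread out. Iterating converges to k ≈ 1.71.
Then θ = 495/(1.71−1) ≈ 693.

k ≈ 1.71, θ ≈ 693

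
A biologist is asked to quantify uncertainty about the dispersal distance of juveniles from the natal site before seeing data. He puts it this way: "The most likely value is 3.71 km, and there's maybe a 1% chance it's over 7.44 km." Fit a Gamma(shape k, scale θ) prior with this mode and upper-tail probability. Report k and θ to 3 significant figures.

Gamma(k,θ) with k>1 has mode (k−1)θ, so θ = 3.71/(k−1).
Need P(X < 7.44) = 0.99 with θ tied to k this way. Start at k = 2, θ = 3.71: P(X<7.44) ≈ 0.595.
Too low — raise k to concentrate. Iterating converges to k ≈ 11.1.
Then θ = 3.71/(11.1−1) ≈ 0.366.

k ≈ 11.1, θ ≈ 0.366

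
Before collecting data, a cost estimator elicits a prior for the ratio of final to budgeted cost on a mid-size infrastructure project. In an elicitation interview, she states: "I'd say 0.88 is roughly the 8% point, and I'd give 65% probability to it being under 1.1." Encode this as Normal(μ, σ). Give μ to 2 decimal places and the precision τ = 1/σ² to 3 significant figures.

μ = 1.05, τ = 66.2

The p-quantile of Normal(μ,σ) is μ + z_p·σ, with z_{0.08} = -1.405 and z_{0.65} = 0.3853.
Eliminate σ: μ = (z₂·x₁ − z₁·x₂)/(z₂ − z₁) = (0.3853·0.88 − (-1.405)·1.1)/1.79 = 1.05.
Then σ = (x₂ − x₁)/(z₂ − z₁) = (1.1 − 0.88)/1.79 = 0.12.
Precision τ = 1/σ² = 1/0.1229² = 66.2.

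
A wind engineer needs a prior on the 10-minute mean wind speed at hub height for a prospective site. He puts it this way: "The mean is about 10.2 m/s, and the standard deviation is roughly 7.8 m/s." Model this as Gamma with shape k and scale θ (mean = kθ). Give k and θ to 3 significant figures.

k ≈ 1.71, θ ≈ 5.96

For Gamma(k, scale θ): mean = kθ, variance = kθ², so CV = 1/√k.
CV = SD/mean = 7.8/10.2 = 0.7647, hence k = 1/CV² = 1.71.
Then θ = mean/k = 10.2/1.71 = 5.96.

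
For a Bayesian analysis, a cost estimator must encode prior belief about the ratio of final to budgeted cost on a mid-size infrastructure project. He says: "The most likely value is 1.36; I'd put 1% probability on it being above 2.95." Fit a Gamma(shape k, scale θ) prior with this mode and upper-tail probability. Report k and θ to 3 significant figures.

k ≈ 9.06, θ ≈ 0.169

Gamma(k,θ) with k>1 has mode (k−1)θ, so θ = 1.36/(k−1).
Need P(X < 2.95) = 0.99 with θ tied to k this way. Start at k = 2, θ = 1.36: P(X<2.95) ≈ 0.638.
Too low — raise k to concentrate. Iterating converges to k ≈ 9.06.
Then θ = 1.36/(9.06−1) ≈ 0.169.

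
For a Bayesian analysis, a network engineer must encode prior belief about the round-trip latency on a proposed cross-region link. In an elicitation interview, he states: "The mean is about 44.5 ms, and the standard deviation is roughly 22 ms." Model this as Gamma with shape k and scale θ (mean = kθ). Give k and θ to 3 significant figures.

For Gamma(k, scale θ): mean = kθ, variance = kθ², so CV = 1/√k.
CV = SD/mean = 22/44.5 = 0.4944, hence k = 1/CV² = 4.09.
Then θ = mean/k = 44.5/4.09 = 10.9.

k ≈ 4.09, θ ≈ 10.9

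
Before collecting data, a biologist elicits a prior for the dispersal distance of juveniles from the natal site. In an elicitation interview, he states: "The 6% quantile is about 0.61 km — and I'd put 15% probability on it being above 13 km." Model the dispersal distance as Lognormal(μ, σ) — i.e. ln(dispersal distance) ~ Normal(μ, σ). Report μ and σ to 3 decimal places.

If T ~ Lognormal(μ,σ) then ln T ~ Normal(μ,σ), so the p-quantile of ln T is μ + z_p·σ.
ln(0.61) = -0.4943 and ln(13) = 2.565; z_{0.06} = -1.555, z_{0.85} = 1.036.
σ = (2.565 − -0.4943)/(1.036 − (-1.555)) = 1.181.
μ = -0.4943 − (-1.555)·1.181 = 1.341.

μ ≈ 1.341, σ ≈ 1.181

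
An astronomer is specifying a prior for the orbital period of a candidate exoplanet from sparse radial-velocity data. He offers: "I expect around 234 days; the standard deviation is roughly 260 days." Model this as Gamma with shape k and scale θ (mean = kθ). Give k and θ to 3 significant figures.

For Gamma(k, scale θ): mean = kθ, variance = kθ², so CV = 1/√k.
CV = SD/mean = 260/234 = 1.111, hence k = 1/CV² = 0.81.
Then θ = mean/k = 234/0.81 = 289.

k ≈ 0.81, θ ≈ 289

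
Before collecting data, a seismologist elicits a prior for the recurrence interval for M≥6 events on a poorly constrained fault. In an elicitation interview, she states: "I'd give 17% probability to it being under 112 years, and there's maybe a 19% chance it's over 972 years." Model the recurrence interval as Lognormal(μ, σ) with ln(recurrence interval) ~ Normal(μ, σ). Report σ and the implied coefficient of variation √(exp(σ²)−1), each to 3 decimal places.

If T ~ Lognormal(μ,σ) then ln T ~ Normal(μ,σ), so the p-quantile of ln T is μ + z_p·σ.
ln(112) = 4.718 and ln(972) = 6.879; z_{0.17} = -0.9542, z_{0.81} = 0.8779.
σ = (6.879 − 4.718)/(0.8779 − (-0.9542)) = 1.179.
μ = 4.718 − (-0.9542)·1.179 = 5.844.
CV = √(exp(σ²)−1) = √(exp(1.3911)−1) = 1.738.

σ ≈ 1.179, CV ≈ 1.738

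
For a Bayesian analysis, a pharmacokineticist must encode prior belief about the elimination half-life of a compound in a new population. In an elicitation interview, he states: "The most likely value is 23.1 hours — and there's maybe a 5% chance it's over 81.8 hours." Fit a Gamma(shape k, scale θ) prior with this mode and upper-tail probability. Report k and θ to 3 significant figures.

k ≈ 2.61, θ ≈ 14.3

Gamma(k,θ) with k>1 has mode (k−1)θ, so θ = 23.1/(k−1).
Need P(X < 81.8) = 0.95 with θ tied to k this way. Start at k = 2, θ = 23.1: P(X<81.8) ≈ 0.868.
Too low — raise k to concentrate. Iterating converges to k ≈ 2.61.
Then θ = 23.1/(2.61−1) ≈ 14.3.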